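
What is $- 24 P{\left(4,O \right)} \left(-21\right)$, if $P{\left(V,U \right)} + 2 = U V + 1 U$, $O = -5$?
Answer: $-13608$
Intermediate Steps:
$P{\left(V,U \right)} = -2 + U + U V$ ($P{\left(V,U \right)} = -2 + \left(U V + 1 U\right) = -2 + \left(U V + U\right) = -2 + \left(U + U V\right) = -2 + U + U V$)
$- 24 P{\left(4,O \right)} \left(-21\right) = - 24 \left(-2 - 5 - 20\right) \left(-21\right) = \left(-24\right) \left(-27\right) \left(-21\right) = 648 \left(-21\right) = -13608$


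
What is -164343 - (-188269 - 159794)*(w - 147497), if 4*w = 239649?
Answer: -121940700729/4 ≈ -3.0485e+10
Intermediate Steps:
w = 239649/4 (w = (¼)*239649 = 239649/4 ≈ 59912.)
-164343 - (-188269 - 159794)*(w - 147497) = -164343 - (-188269 - 159794)*(239649/4 - 147497) = -164343 - (-348063)*(-350339)/4 = -164343 - 1*121940043357/4 = -164343 - 121940043357/4 = -121940700729/4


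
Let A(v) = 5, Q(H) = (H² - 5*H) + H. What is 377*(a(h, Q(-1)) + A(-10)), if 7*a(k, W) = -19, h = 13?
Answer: 6032/7 ≈ 861.71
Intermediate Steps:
Q(H) = H² - 4*H
a(k, W) = -19/7 (a(k, W) = (⅐)*(-19) = -19/7)
377*(a(h, Q(-1)) + A(-10)) = 377*(-19/7 + 5) = 377*(16/7) = 6032/7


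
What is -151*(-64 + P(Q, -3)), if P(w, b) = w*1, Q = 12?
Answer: 7852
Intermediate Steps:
P(w, b) = w
-151*(-64 + P(Q, -3)) = -151*(-64 + 12) = -151*(-52) = 7852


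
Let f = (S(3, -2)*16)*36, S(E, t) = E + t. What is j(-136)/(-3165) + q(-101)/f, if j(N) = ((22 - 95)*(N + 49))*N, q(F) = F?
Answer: 165730757/607680 ≈ 272.73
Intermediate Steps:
f = 576 (f = ((3 - 2)*16)*36 = (1*16)*36 = 16*36 = 576)
j(N) = N*(-3577 - 73*N) (j(N) = (-73*(49 + N))*N = (-3577 - 73*N)*N = N*(-3577 - 73*N))
j(-136)/(-3165) + q(-101)/f = -73*(-136)*(49 - 136)/(-3165) - 101/576 = -73*(-136)*(-87)*(-1/3165) - 101*1/576 = -863736*(-1/3165) - 101/576 = 287912/1055 - 101/576 = 165730757/607680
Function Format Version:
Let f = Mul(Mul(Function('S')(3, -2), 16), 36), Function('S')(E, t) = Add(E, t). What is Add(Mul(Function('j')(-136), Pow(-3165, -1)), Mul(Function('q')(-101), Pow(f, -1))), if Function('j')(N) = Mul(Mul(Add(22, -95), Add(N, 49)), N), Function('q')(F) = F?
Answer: Rational(165730757, 607680) ≈ 272.73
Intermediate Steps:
f = 576 (f = Mul(Mul(Add(3, -2), 16), 36) = Mul(Mul(1, 16), 36) = Mul(16, 36) = 576)
Function('j')(N) = Mul(N, Add(-3577, Mul(-73, N))) (Function('j')(N) = Mul(Mul(-73, Add(49, N)), N) = Mul(Add(-3577, Mul(-73, N)), N) = Mul(N, Add(-3577, Mul(-73, N))))
Add(Mul(Function('j')(-136), Pow(-3165, -1)), Mul(Function('q')(-101), Pow(f, -1))) = Add(Mul(Mul(-73, -136, Add(49, -136)), Pow(-3165, -1)), Mul(-101, Pow(576, -1))) = Add(Mul(Mul(-73, -136, -87), Rational(-1, 3165)), Mul(-101, Rational(1, 576))) = Add(Mul(-863736, Rational(-1, 3165)), Rational(-101, 576)) = Add(Rational(287912, 1055), Rational(-101, 576)) = Rational(165730757, 607680)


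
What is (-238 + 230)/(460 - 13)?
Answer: -8/447 ≈ -0.017897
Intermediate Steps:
(-238 + 230)/(460 - 13) = -8/447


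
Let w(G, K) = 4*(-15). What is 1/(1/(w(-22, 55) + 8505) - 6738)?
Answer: -8445/56902409 ≈ -0.00014841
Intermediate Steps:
w(G, K) = -60
1/(1/(w(-22, 55) + 8505) - 6738) = 1/(1/(-60 + 8505) - 6738) = 1/(1/8445 - 6738) = 1/(-56902409/8445) = -8445/56902409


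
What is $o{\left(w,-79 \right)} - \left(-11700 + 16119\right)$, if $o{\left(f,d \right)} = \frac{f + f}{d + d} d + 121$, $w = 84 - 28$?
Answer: $-4242$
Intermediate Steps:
$w = 56$
$o{\left(f,d \right)} = 121 + f$ ($o{\left(f,d \right)} = \frac{2 f}{2 d} d + 121 = 2 f \frac{1}{2 d} d + 121 = \frac{f}{d} d + 121 = f + 121 = 121 + f$)
$o{\left(w,-79 \right)} - \left(-11700 + 16119\right) = \left(121 + 56\right) - \left(-11700 + 16119\right) = 177 - 4419 = -4242$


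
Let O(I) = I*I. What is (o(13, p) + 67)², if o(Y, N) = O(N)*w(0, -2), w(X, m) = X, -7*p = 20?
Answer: 4489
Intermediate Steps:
p = -20/7 (p = -⅐*20 = -20/7 ≈ -2.8571)
O(I) = I²
o(Y, N) = 0 (o(Y, N) = N²*0 = 0)
(o(13, p) + 67)² = (0 + 67)² = 67² = 4489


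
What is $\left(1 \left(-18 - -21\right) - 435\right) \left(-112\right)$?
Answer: $48384$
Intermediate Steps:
$\left(1 \left(-18 - -21\right) - 435\right) \left(-112\right) = \left(1 \left(-18 + 21\right) - 435\right) \left(-112\right) = \left(1 \cdot 3 - 435\right) \left(-112\right) = \left(3 - 435\right) \left(-112\right) = \left(-432\right) \left(-112\right) = 48384$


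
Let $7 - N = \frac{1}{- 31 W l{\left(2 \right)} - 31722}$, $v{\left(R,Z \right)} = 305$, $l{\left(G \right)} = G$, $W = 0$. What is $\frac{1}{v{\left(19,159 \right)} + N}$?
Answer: $\frac{31722}{9897265} \approx 0.0032051$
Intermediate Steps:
$N = \frac{222055}{31722}$ ($N = 7 - \frac{1}{\left(-31\right) 0 \cdot 2 - 31722} = 7 - \frac{1}{0 \cdot 2 - 31722} = 7 - \frac{1}{0 - 31722} = 7 - \frac{1}{-31722} = 7 - - \frac{1}{31722} = 7 + \frac{1}{31722} = \frac{222055}{31722} \approx 7.0$)
$\frac{1}{v{\left(19,159 \right)} + N} = \frac{1}{305 + \frac{222055}{31722}} = \frac{1}{\frac{9897265}{31722}} = \frac{31722}{9897265}$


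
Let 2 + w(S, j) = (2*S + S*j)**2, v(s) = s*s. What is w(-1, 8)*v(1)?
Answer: 98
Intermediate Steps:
v(s) = s**2
w(S, j) = -2 + (2*S + S*j)**2
w(-1, 8)*v(1) = (-2 + (-1)**2*(2 + 8)**2)*1**2 = (-2 + 1*10**2)*1 = (-2 + 1*100)*1 = (-2 + 100)*1 = 98*1 = 98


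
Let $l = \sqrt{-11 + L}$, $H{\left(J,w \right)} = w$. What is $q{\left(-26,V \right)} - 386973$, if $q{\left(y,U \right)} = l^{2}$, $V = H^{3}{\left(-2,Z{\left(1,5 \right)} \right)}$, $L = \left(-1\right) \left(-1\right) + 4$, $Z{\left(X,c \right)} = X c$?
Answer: $-386979$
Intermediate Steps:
$L = 5$ ($L = 1 + 4 = 5$)
$V = 125$ ($V = \left(1 \cdot 5\right)^{3} = 5^{3} = 125$)
$l = i \sqrt{6}$ ($l = \sqrt{-11 + 5} = \sqrt{-6} = i \sqrt{6} \approx 2.4495 i$)
$q{\left(y,U \right)} = -6$ ($q{\left(y,U \right)} = \left(i \sqrt{6}\right)^{2} = -6$)
$q{\left(-26,V \right)} - 386973 = -6 - 386973 = -386979$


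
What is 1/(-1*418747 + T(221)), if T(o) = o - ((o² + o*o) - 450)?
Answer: -1/515758 ≈ -1.9389e-6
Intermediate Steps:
T(o) = 450 + o - 2*o² (T(o) = o - ((o² + o²) - 450) = o - (2*o² - 450) = o - (-450 + 2*o²) = o + (450 - 2*o²) = 450 + o - 2*o²)
1/(-1*418747 + T(221)) = 1/(-1*418747 + (450 + 221 - 2*221²)) = 1/(-418747 + (450 + 221 - 2*48841)) = 1/(-418747 + (450 + 221 - 97682)) = 1/(-418747 - 97011) = 1/(-515758) = -1/515758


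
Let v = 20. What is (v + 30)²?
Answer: 2500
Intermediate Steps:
(v + 30)² = (20 + 30)² = 50² = 2500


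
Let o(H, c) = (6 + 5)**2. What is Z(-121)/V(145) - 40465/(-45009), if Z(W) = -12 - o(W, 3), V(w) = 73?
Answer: -3032252/3285657 ≈ -0.92288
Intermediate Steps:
o(H, c) = 121 (o(H, c) = 11**2 = 121)
Z(W) = -133 (Z(W) = -12 - 1*121 = -12 - 121 = -133)
Z(-121)/V(145) - 40465/(-45009) = -133/73 - 40465/(-45009) = -133*1/73 - 40465*(-1/45009) = -133/73 + 40465/45009 = -3032252/3285657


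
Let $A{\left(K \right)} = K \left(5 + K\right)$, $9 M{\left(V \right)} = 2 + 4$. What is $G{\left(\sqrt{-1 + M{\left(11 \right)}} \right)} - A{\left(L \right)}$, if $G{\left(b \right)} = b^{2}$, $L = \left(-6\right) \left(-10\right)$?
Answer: $- \frac{11701}{3} \approx -3900.3$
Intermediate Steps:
$M{\left(V \right)} = \frac{2}{3}$ ($M{\left(V \right)} = \frac{2 + 4}{9} = \frac{1}{9} \cdot 6 = \frac{2}{3}$)
$L = 60$
$G{\left(\sqrt{-1 + M{\left(11 \right)}} \right)} - A{\left(L \right)} = \left(\sqrt{-1 + \frac{2}{3}}\right)^{2} - 60 \left(5 + 60\right) = \left(\sqrt{- \frac{1}{3}}\right)^{2} - 60 \cdot 65 = \left(\frac{i \sqrt{3}}{3}\right)^{2} - 3900 = - \frac{1}{3} - 3900 = - \frac{11701}{3}$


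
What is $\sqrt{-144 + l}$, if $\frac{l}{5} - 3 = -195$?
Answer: $4 i \sqrt{69} \approx 33.227 i$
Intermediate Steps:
$l = -960$ ($l = 15 + 5 \left(-195\right) = 15 - 975 = -960$)
$\sqrt{-144 + l} = \sqrt{-144 - 960} = \sqrt{-1104} = 4 i \sqrt{69}$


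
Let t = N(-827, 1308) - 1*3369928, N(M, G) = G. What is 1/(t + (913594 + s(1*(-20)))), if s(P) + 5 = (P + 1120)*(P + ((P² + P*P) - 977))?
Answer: -1/2671731 ≈ -3.7429e-7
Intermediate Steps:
s(P) = -5 + (1120 + P)*(-977 + P + 2*P²) (s(P) = -5 + (P + 1120)*(P + ((P² + P*P) - 977)) = -5 + (1120 + P)*(P + ((P² + P²) - 977)) = -5 + (1120 + P)*(P + (2*P² - 977)) = -5 + (1120 + P)*(P + (-977 + 2*P²)) = -5 + (1120 + P)*(-977 + P + 2*P²))
t = -3368620 (t = 1308 - 1*3369928 = 1308 - 3369928 = -3368620)
1/(t + (913594 + s(1*(-20)))) = 1/(-3368620 + (913594 + (-1094245 + 2*(1*(-20))³ + 143*(1*(-20)) + 2241*(1*(-20))²))) = 1/(-3368620 + (913594 + (-1094245 + 2*(-20)³ + 143*(-20) + 2241*(-20)²))) = 1/(-3368620 + (913594 + (-1094245 + 2*(-8000) - 2860 + 2241*400))) = 1/(-3368620 + (913594 + (-1094245 - 16000 - 2860 + 896400))) = 1/(-3368620 + (913594 - 216705)) = 1/(-3368620 + 696889) = 1/(-2671731) = -1/2671731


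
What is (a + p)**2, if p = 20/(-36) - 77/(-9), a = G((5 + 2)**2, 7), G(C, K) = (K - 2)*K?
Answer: 1849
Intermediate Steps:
G(C, K) = K*(-2 + K) (G(C, K) = (-2 + K)*K = K*(-2 + K))
a = 35 (a = 7*(-2 + 7) = 7*5 = 35)
p = 8 (p = 20*(-1/36) - 77*(-1/9) = -5/9 + 77/9 = 8)
(a + p)**2 = (35 + 8)**2 = 43**2 = 1849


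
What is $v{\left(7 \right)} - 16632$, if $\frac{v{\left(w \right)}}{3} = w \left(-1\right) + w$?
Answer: $-16632$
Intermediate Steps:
$v{\left(w \right)} = 0$ ($v{\left(w \right)} = 3 \left(w \left(-1\right) + w\right) = 3 \left(- w + w\right) = 3 \cdot 0 = 0$)
$v{\left(7 \right)} - 16632 = 0 - 16632 = -16632$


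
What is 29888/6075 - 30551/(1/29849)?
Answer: -5539894524037/6075 ≈ -9.1192e+8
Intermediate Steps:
29888/6075 - 30551/(1/29849) = 29888*(1/6075) - 30551/1/29849 = 29888/6075 - 30551*29849 = 29888/6075 - 911916799 = -5539894524037/6075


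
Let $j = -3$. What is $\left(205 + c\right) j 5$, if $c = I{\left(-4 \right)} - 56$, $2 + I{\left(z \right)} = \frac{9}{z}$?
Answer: $- \frac{8685}{4} \approx -2171.3$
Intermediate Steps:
$I{\left(z \right)} = -2 + \frac{9}{z}$
$c = - \frac{241}{4}$ ($c = \left(-2 + \frac{9}{-4}\right) - 56 = \left(-2 + 9 \left(- \frac{1}{4}\right)\right) - 56 = \left(-2 - \frac{9}{4}\right) - 56 = - \frac{17}{4} - 56 = - \frac{241}{4} \approx -60.25$)
$\left(205 + c\right) j 5 = \left(205 - \frac{241}{4}\right) \left(\left(-3\right) 5\right) = \frac{579}{4} \left(-15\right) = - \frac{8685}{4}$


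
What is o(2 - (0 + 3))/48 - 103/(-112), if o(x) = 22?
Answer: 463/336 ≈ 1.3780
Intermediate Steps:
o(2 - (0 + 3))/48 - 103/(-112) = 22/48 - 103/(-112) = 22*(1/48) - 103*(-1/112) = 11/24 + 103/112 = 463/336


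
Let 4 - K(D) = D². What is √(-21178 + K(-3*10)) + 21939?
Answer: 21939 + I*√22074 ≈ 21939.0 + 148.57*I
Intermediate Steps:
K(D) = 4 - D²
√(-21178 + K(-3*10)) + 21939 = √(-21178 + (4 - (-3*10)²)) + 21939 = √(-21178 + (4 - 1*(-30)²)) + 21939 = √(-21178 + (4 - 1*900)) + 21939 = √(-21178 + (4 - 900)) + 21939 = √(-21178 - 896) + 21939 = √(-22074) + 21939 = I*√22074 + 21939 = 21939 + I*√22074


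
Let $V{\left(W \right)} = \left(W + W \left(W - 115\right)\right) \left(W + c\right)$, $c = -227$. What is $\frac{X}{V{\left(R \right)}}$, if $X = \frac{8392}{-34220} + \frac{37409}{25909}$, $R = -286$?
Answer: $- \frac{29519657}{1445345068596000} \approx -2.0424 \cdot 10^{-8}$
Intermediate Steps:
$X = \frac{265676913}{221651495}$ ($X = 8392 \left(- \frac{1}{34220}\right) + 37409 \cdot \frac{1}{25909} = - \frac{2098}{8555} + \frac{37409}{25909} = \frac{265676913}{221651495} \approx 1.1986$)
$V{\left(W \right)} = \left(-227 + W\right) \left(W + W \left(-115 + W\right)\right)$ ($V{\left(W \right)} = \left(W + W \left(W - 115\right)\right) \left(W - 227\right) = \left(W + W \left(-115 + W\right)\right) \left(-227 + W\right) = \left(-227 + W\right) \left(W + W \left(-115 + W\right)\right)$)
$\frac{X}{V{\left(R \right)}} = \frac{265676913}{221651495 \left(- 286 \left(25878 + \left(-286\right)^{2} - -97526\right)\right)} = \frac{265676913}{221651495 \left(- 286 \left(25878 + 81796 + 97526\right)\right)} = \frac{265676913}{221651495 \left(\left(-286\right) 205200\right)} = \frac{265676913}{221651495 \left(-58687200\right)} = \frac{265676913}{221651495} \left(- \frac{1}{58687200}\right) = - \frac{29519657}{1445345068596000}$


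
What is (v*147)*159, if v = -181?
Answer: -4230513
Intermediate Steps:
(v*147)*159 = -181*147*159 = -26607*159 = -4230513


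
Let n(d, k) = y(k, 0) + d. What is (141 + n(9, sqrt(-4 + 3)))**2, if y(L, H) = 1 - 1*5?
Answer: 21316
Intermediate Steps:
y(L, H) = -4 (y(L, H) = 1 - 5 = -4)
n(d, k) = -4 + d
(141 + n(9, sqrt(-4 + 3)))**2 = (141 + (-4 + 9))**2 = (141 + 5)**2 = 146**2 = 21316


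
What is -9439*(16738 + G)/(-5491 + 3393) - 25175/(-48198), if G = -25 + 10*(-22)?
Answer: 1875848360924/25279851 ≈ 74203.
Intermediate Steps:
G = -245 (G = -25 - 220 = -245)
-9439*(16738 + G)/(-5491 + 3393) - 25175/(-48198) = -9439*(16738 - 245)/(-5491 + 3393) - 25175/(-48198) = -9439/((-2098/16493)) - 25175*(-1/48198) = -9439/((-2098*1/16493)) + 25175/48198 = -9439/(-2098/16493) + 25175/48198 = -9439*(-16493/2098) + 25175/48198 = 155677427/2098 + 25175/48198 = 1875848360924/25279851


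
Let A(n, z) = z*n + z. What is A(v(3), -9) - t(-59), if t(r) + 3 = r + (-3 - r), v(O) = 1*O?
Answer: -30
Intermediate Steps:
v(O) = O
A(n, z) = z + n*z (A(n, z) = n*z + z = z + n*z)
t(r) = -6 (t(r) = -3 + (r + (-3 - r)) = -3 - 3 = -6)
A(v(3), -9) - t(-59) = -9*(1 + 3) - 1*(-6) = -9*4 + 6 = -36 + 6 = -30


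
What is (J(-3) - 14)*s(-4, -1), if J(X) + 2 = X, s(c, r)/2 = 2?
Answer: -76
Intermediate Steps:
s(c, r) = 4 (s(c, r) = 2*2 = 4)
J(X) = -2 + X
(J(-3) - 14)*s(-4, -1) = ((-2 - 3) - 14)*4 = (-5 - 14)*4 = -19*4 = -76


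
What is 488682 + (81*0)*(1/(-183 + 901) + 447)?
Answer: 488682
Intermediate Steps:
488682 + (81*0)*(1/(-183 + 901) + 447) = 488682 + 0*(1/718 + 447) = 488682 + 0*(320947/718) = 488682 + 0 = 488682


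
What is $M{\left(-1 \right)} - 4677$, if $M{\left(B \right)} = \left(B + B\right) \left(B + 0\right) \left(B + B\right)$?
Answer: $-4681$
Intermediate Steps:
$M{\left(B \right)} = 4 B^{3}$ ($M{\left(B \right)} = 2 B B 2 B = 2 B^{2} \cdot 2 B = 4 B^{3}$)
$M{\left(-1 \right)} - 4677 = 4 \left(-1\right)^{3} - 4677 = 4 \left(-1\right) - 4677 = -4 - 4677 = -4681$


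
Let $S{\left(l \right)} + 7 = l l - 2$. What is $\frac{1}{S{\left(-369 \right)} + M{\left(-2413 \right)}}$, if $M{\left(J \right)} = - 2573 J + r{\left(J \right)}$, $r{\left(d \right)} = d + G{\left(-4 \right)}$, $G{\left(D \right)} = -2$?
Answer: $\frac{1}{6342386} \approx 1.5767 \cdot 10^{-7}$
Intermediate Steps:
$S{\left(l \right)} = -9 + l^{2}$ ($S{\left(l \right)} = -7 + \left(l l - 2\right) = -7 + \left(l^{2} - 2\right) = -7 + \left(-2 + l^{2}\right) = -9 + l^{2}$)
$r{\left(d \right)} = -2 + d$ ($r{\left(d \right)} = d - 2 = -2 + d$)
$M{\left(J \right)} = -2 - 2572 J$ ($M{\left(J \right)} = - 2573 J + \left(-2 + J\right) = -2 - 2572 J$)
$\frac{1}{S{\left(-369 \right)} + M{\left(-2413 \right)}} = \frac{1}{\left(-9 + \left(-369\right)^{2}\right) - -6206234} = \frac{1}{\left(-9 + 136161\right) + \left(-2 + 6206236\right)} = \frac{1}{136152 + 6206234} = \frac{1}{6342386}$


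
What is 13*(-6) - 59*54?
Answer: -3264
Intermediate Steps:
13*(-6) - 59*54 = -78 - 3186 = -3264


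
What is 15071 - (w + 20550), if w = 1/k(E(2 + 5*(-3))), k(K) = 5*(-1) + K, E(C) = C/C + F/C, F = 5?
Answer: -312290/57 ≈ -5478.8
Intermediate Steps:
E(C) = 1 + 5/C (E(C) = C/C + 5/C = 1 + 5/C)
k(K) = -5 + K
w = -13/57 (w = 1/(-5 + (5 + (2 + 5*(-3)))/(2 + 5*(-3))) = 1/(-5 + (5 + (2 - 15))/(2 - 15)) = 1/(-5 + (5 - 13)/(-13)) = 1/(-5 - 1/13*(-8)) = 1/(-5 + 8/13) = 1/(-57/13) = -13/57 ≈ -0.22807)
15071 - (w + 20550) = 15071 - (-13/57 + 20550) = 15071 - 1*1171337/57 = 15071 - 1171337/57 = -312290/57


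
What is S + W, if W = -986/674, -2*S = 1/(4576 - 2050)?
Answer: -2490973/1702524 ≈ -1.4631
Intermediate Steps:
S = -1/5052 (S = -1/(2*(4576 - 2050)) = -1/2/2526 = -1/2*1/2526 = -1/5052 ≈ -0.00019794)
W = -493/337 (W = -986*1/674 = -493/337 ≈ -1.4629)
S + W = -1/5052 - 493/337 = -2490973/1702524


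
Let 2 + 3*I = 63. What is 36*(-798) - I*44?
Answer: -88868/3 ≈ -29623.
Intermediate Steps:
I = 61/3 (I = -⅔ + (⅓)*63 = -⅔ + 21 = 61/3 ≈ 20.333)
36*(-798) - I*44 = 36*(-798) - 61*44/3 = -28728 - 1*2684/3 = -28728 - 2684/3 = -88868/3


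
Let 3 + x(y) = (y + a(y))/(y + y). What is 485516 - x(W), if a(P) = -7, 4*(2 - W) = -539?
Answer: 531157267/1094 ≈ 4.8552e+5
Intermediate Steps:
W = 547/4 (W = 2 - ¼*(-539) = 2 + 539/4 = 547/4 ≈ 136.75)
x(y) = -3 + (-7 + y)/(2*y) (x(y) = -3 + (y - 7)/(y + y) = -3 + (-7 + y)/((2*y)) = -3 + (-7 + y)*(1/(2*y)) = -3 + (-7 + y)/(2*y))
485516 - x(W) = 485516 - (-7 - 5*547/4)/(2*547/4) = 485516 - 4*(-7 - 2735/4)/(2*547) = 485516 - 4*(-2763)/(2*547*4) = 485516 - 1*(-2763/1094) = 485516 + 2763/1094 = 531157267/1094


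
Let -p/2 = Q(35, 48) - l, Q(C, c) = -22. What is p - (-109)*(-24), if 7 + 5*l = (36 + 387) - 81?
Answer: -2438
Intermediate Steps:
l = 67 (l = -7/5 + ((36 + 387) - 81)/5 = -7/5 + (423 - 81)/5 = -7/5 + (1/5)*342 = -7/5 + 342/5 = 67)
p = 178 (p = -2*(-22 - 1*67) = -2*(-22 - 67) = -2*(-89) = 178)
p - (-109)*(-24) = 178 - (-109)*(-24) = 178 - 1*2616 = 178 - 2616 = -2438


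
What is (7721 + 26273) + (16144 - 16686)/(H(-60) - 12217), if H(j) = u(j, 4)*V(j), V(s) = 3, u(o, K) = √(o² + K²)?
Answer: 5072677816344/149222545 + 6504*√226/149222545 ≈ 33994.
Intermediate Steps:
u(o, K) = √(K² + o²)
H(j) = 3*√(16 + j²) (H(j) = √(4² + j²)*3 = √(16 + j²)*3 = 3*√(16 + j²))
(7721 + 26273) + (16144 - 16686)/(H(-60) - 12217) = (7721 + 26273) + (16144 - 16686)/(3*√(16 + (-60)²) - 12217) = 33994 - 542/(3*√(16 + 3600) - 12217) = 33994 - 542/(3*√3616 - 12217) = 33994 - 542/(3*(4*√226) - 12217) = 33994 - 542/(12*√226 - 12217) = 33994 - 542/(-12217 + 12*√226)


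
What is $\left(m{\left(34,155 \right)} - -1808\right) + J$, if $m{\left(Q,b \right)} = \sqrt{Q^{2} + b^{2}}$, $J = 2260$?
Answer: $4068 + 13 \sqrt{149} \approx 4226.7$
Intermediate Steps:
$\left(m{\left(34,155 \right)} - -1808\right) + J = \left(\sqrt{34^{2} + 155^{2}} - -1808\right) + 2260 = \left(\sqrt{1156 + 24025} + \left(-10253 + 12061\right)\right) + 2260 = \left(\sqrt{25181} + 1808\right) + 2260 = \left(13 \sqrt{149} + 1808\right) + 2260 = \left(1808 + 13 \sqrt{149}\right) + 2260 = 4068 + 13 \sqrt{149}$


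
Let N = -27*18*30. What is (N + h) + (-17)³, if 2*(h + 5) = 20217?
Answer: -18779/2 ≈ -9389.5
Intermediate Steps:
h = 20207/2 (h = -5 + (½)*20217 = -5 + 20217/2 = 20207/2 ≈ 10104.)
N = -14580 (N = -486*30 = -14580)
(N + h) + (-17)³ = (-14580 + 20207/2) + (-17)³ = -8953/2 - 4913 = -18779/2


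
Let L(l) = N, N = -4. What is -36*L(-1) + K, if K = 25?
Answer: 169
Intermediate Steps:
L(l) = -4
-36*L(-1) + K = -36*(-4) + 25 = 144 + 25 = 169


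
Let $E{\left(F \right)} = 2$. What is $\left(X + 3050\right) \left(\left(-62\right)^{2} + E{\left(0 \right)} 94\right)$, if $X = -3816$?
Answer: $-3088512$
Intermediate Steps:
$\left(X + 3050\right) \left(\left(-62\right)^{2} + E{\left(0 \right)} 94\right) = \left(-3816 + 3050\right) \left(\left(-62\right)^{2} + 2 \cdot 94\right) = - 766 \left(3844 + 188\right) = \left(-766\right) 4032 = -3088512$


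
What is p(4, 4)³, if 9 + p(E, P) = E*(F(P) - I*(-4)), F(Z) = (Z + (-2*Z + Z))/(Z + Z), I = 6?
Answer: 658503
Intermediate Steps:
F(Z) = 0 (F(Z) = (Z - Z)/((2*Z)) = 0*(1/(2*Z)) = 0)
p(E, P) = -9 + 24*E (p(E, P) = -9 + E*(0 - 1*6*(-4)) = -9 + E*(0 - 6*(-4)) = -9 + E*(0 + 24) = -9 + E*24 = -9 + 24*E)
p(4, 4)³ = (-9 + 24*4)³ = (-9 + 96)³ = 87³ = 658503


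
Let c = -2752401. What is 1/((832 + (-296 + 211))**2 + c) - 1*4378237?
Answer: -9607568246905/2194392 ≈ -4.3782e+6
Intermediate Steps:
1/((832 + (-296 + 211))**2 + c) - 1*4378237 = 1/((832 + (-296 + 211))**2 - 2752401) - 1*4378237 = 1/((832 - 85)**2 - 2752401) - 4378237 = 1/(747**2 - 2752401) - 4378237 = 1/(558009 - 2752401) - 4378237 = 1/(-2194392) - 4378237 = -1/2194392 - 4378237 = -9607568246905/2194392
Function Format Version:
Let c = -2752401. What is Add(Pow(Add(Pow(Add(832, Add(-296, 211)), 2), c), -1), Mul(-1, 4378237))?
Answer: Rational(-9607568246905, 2194392) ≈ -4.3782e+6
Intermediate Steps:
Add(Pow(Add(Pow(Add(832, Add(-296, 211)), 2), c), -1), Mul(-1, 4378237)) = Add(Pow(Add(Pow(Add(832, Add(-296, 211)), 2), -2752401), -1), Mul(-1, 4378237)) = Add(Pow(Add(Pow(Add(832, -85), 2), -2752401), -1), -4378237) = Add(Pow(Add(Pow(747, 2), -2752401), -1), -4378237) = Add(Pow(Add(558009, -2752401), -1), -4378237) = Add(Pow(-2194392, -1), -4378237) = Add(Rational(-1, 2194392), -4378237) = Rational(-9607568246905, 2194392)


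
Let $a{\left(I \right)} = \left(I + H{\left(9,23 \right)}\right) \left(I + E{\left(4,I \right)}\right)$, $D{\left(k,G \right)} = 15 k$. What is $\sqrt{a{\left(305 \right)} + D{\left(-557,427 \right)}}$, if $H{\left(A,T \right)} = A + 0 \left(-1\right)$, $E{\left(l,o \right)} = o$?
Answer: $\sqrt{183185} \approx 428.0$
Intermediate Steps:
$H{\left(A,T \right)} = A$ ($H{\left(A,T \right)} = A + 0 = A$)
$a{\left(I \right)} = 2 I \left(9 + I\right)$ ($a{\left(I \right)} = \left(I + 9\right) \left(I + I\right) = \left(9 + I\right) 2 I = 2 I \left(9 + I\right)$)
$\sqrt{a{\left(305 \right)} + D{\left(-557,427 \right)}} = \sqrt{2 \cdot 305 \left(9 + 305\right) + 15 \left(-557\right)} = \sqrt{2 \cdot 305 \cdot 314 - 8355} = \sqrt{191540 - 8355} = \sqrt{183185}$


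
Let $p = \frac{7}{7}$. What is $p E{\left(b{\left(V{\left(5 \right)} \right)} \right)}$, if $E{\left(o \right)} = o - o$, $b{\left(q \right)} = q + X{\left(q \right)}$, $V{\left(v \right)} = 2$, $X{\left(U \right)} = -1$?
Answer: $0$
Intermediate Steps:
$b{\left(q \right)} = -1 + q$ ($b{\left(q \right)} = q - 1 = -1 + q$)
$E{\left(o \right)} = 0$
$p = 1$ ($p = 7 \cdot \frac{1}{7} = 1$)
$p E{\left(b{\left(V{\left(5 \right)} \right)} \right)} = 1 \cdot 0 = 0$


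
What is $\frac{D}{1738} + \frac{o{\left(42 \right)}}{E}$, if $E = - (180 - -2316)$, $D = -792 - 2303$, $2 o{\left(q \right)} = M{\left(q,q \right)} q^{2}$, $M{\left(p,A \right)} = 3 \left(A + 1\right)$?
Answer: $- \frac{17122607}{361504} \approx -47.365$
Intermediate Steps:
$M{\left(p,A \right)} = 3 + 3 A$ ($M{\left(p,A \right)} = 3 \left(1 + A\right) = 3 + 3 A$)
$o{\left(q \right)} = \frac{q^{2} \left(3 + 3 q\right)}{2}$ ($o{\left(q \right)} = \frac{\left(3 + 3 q\right) q^{2}}{2} = \frac{q^{2} \left(3 + 3 q\right)}{2}$)
$D = -3095$ ($D = -792 - 2303 = -3095$)
$E = -2496$ ($E = - (180 + 2316) = \left(-1\right) 2496 = -2496$)
$\frac{D}{1738} + \frac{o{\left(42 \right)}}{E} = - \frac{3095}{1738} + \frac{\frac{3}{2} \cdot 42^{2} \left(1 + 42\right)}{-2496} = \left(-3095\right) \frac{1}{1738} + \frac{3}{2} \cdot 1764 \cdot 43 \left(- \frac{1}{2496}\right) = - \frac{3095}{1738} + 113778 \left(- \frac{1}{2496}\right) = - \frac{3095}{1738} - \frac{18963}{416} = - \frac{17122607}{361504}$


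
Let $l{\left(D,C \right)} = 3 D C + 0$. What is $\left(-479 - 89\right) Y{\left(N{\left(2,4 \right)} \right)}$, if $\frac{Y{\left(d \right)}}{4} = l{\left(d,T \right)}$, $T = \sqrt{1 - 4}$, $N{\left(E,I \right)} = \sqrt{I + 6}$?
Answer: $- 6816 i \sqrt{30} \approx - 37333.0 i$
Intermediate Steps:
$N{\left(E,I \right)} = \sqrt{6 + I}$
$T = i \sqrt{3}$ ($T = \sqrt{-3} = i \sqrt{3} \approx 1.732 i$)
$l{\left(D,C \right)} = 3 C D$ ($l{\left(D,C \right)} = 3 C D + 0 = 3 C D$)
$Y{\left(d \right)} = 12 i d \sqrt{3}$ ($Y{\left(d \right)} = 4 \cdot 3 i \sqrt{3} d = 4 \cdot 3 i d \sqrt{3} = 12 i d \sqrt{3}$)
$\left(-479 - 89\right) Y{\left(N{\left(2,4 \right)} \right)} = \left(-479 - 89\right) 12 i \sqrt{6 + 4} \sqrt{3} = - 568 \cdot 12 i \sqrt{10} \sqrt{3} = - 568 \cdot 12 i \sqrt{30} = - 6816 i \sqrt{30}$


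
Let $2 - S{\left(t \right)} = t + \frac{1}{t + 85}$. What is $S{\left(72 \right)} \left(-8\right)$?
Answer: $\frac{87928}{157} \approx 560.05$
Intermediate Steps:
$S{\left(t \right)} = 2 - t - \frac{1}{85 + t}$ ($S{\left(t \right)} = 2 - \left(t + \frac{1}{t + 85}\right) = 2 - \left(t + \frac{1}{85 + t}\right) = 2 - t - \frac{1}{85 + t}$)
$S{\left(72 \right)} \left(-8\right) = \frac{169 - 72^{2} - 5976}{85 + 72} \left(-8\right) = \frac{169 - 5184 - 5976}{157} \left(-8\right) = \frac{1}{157} \left(-10991\right) \left(-8\right) = \left(- \frac{10991}{157}\right) \left(-8\right) = \frac{87928}{157}$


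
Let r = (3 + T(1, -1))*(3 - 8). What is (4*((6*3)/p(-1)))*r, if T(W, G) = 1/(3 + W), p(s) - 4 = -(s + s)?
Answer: -195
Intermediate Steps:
p(s) = 4 - 2*s (p(s) = 4 - (s + s) = 4 - 2*s)
r = -65/4 (r = (3 + 1/(3 + 1))*(3 - 8) = (3 + 1/4)*(-5) = (3 + ¼)*(-5) = (13/4)*(-5) = -65/4 ≈ -16.250)
(4*((6*3)/p(-1)))*r = (4*((6*3)/(4 - 2*(-1))))*(-65/4) = (4*(18/(4 + 2)))*(-65/4) = (4*(18/6))*(-65/4) = (4*(18*(⅙)))*(-65/4) = (4*3)*(-65/4) = 12*(-65/4) = -195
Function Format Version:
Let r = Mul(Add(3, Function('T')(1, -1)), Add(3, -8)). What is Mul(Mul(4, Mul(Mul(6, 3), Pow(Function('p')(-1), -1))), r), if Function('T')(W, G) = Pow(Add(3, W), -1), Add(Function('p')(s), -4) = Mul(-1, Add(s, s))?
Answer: -195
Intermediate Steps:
Function('p')(s) = Add(4, Mul(-2, s)) (Function('p')(s) = Add(4, Mul(-1, Add(s, s))) = Add(4, Mul(-1, Mul(2, s))) = Add(4, Mul(-2, s)))
r = Rational(-65, 4) (r = Mul(Add(3, Pow(Add(3, 1), -1)), Add(3, -8)) = Mul(Add(3, Pow(4, -1)), -5) = Mul(Add(3, Rational(1, 4)), -5) = Mul(Rational(13, 4), -5) = Rational(-65, 4) ≈ -16.250)
Mul(Mul(4, Mul(Mul(6, 3), Pow(Function('p')(-1), -1))), r) = Mul(Mul(4, Mul(Mul(6, 3), Pow(Add(4, Mul(-2, -1)), -1))), Rational(-65, 4)) = Mul(Mul(4, Mul(18, Pow(Add(4, 2), -1))), Rational(-65, 4)) = Mul(Mul(4, Mul(18, Pow(6, -1))), Rational(-65, 4)) = Mul(Mul(4, Mul(18, Rational(1, 6))), Rational(-65, 4)) = Mul(Mul(4, 3), Rational(-65, 4)) = Mul(12, Rational(-65, 4)) = -195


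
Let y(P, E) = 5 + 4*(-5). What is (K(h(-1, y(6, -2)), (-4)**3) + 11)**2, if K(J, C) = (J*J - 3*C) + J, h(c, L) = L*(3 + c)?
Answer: 1151329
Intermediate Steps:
y(P, E) = -15 (y(P, E) = 5 - 20 = -15)
K(J, C) = J + J**2 - 3*C (K(J, C) = (J**2 - 3*C) + J = J + J**2 - 3*C)
(K(h(-1, y(6, -2)), (-4)**3) + 11)**2 = ((-15*(3 - 1) + (-15*(3 - 1))**2 - 3*(-4)**3) + 11)**2 = ((-15*2 + (-15*2)**2 - 3*(-64)) + 11)**2 = ((-30 + (-30)**2 + 192) + 11)**2 = ((-30 + 900 + 192) + 11)**2 = (1062 + 11)**2 = 1073**2 = 1151329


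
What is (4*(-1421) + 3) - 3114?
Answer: -8795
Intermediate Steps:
(4*(-1421) + 3) - 3114 = (-5684 + 3) - 3114 = -5681 - 3114 = -8795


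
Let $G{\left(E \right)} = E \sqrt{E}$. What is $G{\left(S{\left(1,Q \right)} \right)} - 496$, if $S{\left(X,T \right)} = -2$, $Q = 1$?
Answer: $-496 - 2 i \sqrt{2} \approx -496.0 - 2.8284 i$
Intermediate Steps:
$G{\left(E \right)} = E^{\frac{3}{2}}$
$G{\left(S{\left(1,Q \right)} \right)} - 496 = \left(-2\right)^{\frac{3}{2}} - 496 = - 2 i \sqrt{2} - 496 = -496 - 2 i \sqrt{2}$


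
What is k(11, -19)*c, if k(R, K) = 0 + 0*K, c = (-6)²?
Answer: 0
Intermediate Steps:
c = 36
k(R, K) = 0 (k(R, K) = 0 + 0 = 0)
k(11, -19)*c = 0*36 = 0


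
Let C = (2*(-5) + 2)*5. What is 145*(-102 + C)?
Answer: -20590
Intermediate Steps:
C = -40 (C = (-10 + 2)*5 = -8*5 = -40)
145*(-102 + C) = 145*(-102 - 40) = 145*(-142) = -20590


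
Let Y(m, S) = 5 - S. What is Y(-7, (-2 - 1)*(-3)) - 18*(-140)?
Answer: 2516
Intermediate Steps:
Y(-7, (-2 - 1)*(-3)) - 18*(-140) = (5 - (-2 - 1)*(-3)) - 18*(-140) = (5 - (-3)*(-3)) + 2520 = (5 - 1*9) + 2520 = (5 - 9) + 2520 = -4 + 2520 = 2516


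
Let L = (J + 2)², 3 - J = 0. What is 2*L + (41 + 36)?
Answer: 127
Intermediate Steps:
J = 3 (J = 3 - 1*0 = 3 + 0 = 3)
L = 25 (L = (3 + 2)² = 5² = 25)
2*L + (41 + 36) = 2*25 + (41 + 36) = 50 + 77 = 127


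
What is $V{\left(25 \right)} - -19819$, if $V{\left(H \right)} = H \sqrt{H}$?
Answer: $19944$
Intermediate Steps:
$V{\left(H \right)} = H^{\frac{3}{2}}$
$V{\left(25 \right)} - -19819 = 25^{\frac{3}{2}} - -19819 = 125 + 19819 = 19944$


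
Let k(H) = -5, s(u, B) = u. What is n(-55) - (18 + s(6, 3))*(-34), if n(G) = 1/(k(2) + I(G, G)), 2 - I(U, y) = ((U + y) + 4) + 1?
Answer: 83233/102 ≈ 816.01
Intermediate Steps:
I(U, y) = -3 - U - y (I(U, y) = 2 - (((U + y) + 4) + 1) = 2 - ((4 + U + y) + 1) = 2 - (5 + U + y) = 2 + (-5 - U - y) = -3 - U - y)
n(G) = 1/(-8 - 2*G) (n(G) = 1/(-5 + (-3 - G - G)) = 1/(-5 + (-3 - 2*G)) = 1/(-8 - 2*G))
n(-55) - (18 + s(6, 3))*(-34) = -1/(8 + 2*(-55)) - (18 + 6)*(-34) = -1/(8 - 110) - 24*(-34) = -1/(-102) - 1*(-816) = -1*(-1/102) + 816 = 1/102 + 816 = 83233/102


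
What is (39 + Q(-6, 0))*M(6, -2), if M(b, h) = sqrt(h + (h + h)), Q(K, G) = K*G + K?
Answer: 33*I*sqrt(6) ≈ 80.833*I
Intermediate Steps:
Q(K, G) = K + G*K (Q(K, G) = G*K + K = K + G*K)
M(b, h) = sqrt(3)*sqrt(h) (M(b, h) = sqrt(h + 2*h) = sqrt(3*h) = sqrt(3)*sqrt(h))
(39 + Q(-6, 0))*M(6, -2) = (39 - 6*(1 + 0))*(sqrt(3)*sqrt(-2)) = (39 - 6*1)*(sqrt(3)*(I*sqrt(2))) = (39 - 6)*(I*sqrt(6)) = 33*(I*sqrt(6)) = 33*I*sqrt(6)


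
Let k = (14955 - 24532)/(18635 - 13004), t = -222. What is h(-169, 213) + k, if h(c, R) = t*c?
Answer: 211254281/5631 ≈ 37516.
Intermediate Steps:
h(c, R) = -222*c
k = -9577/5631 ≈ -1.7008
h(-169, 213) + k = -222*(-169) - 9577/5631 = 37518 - 9577/5631 = 211254281/5631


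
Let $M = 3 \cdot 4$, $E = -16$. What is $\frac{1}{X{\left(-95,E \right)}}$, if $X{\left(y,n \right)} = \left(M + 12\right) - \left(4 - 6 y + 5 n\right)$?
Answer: $- \frac{1}{470} \approx -0.0021277$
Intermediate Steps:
$M = 12$
$X{\left(y,n \right)} = 20 - 5 n + 6 y$ ($X{\left(y,n \right)} = \left(12 + 12\right) - \left(4 - 6 y + 5 n\right) = 24 - \left(4 - 6 y + 5 n\right) = 20 - 5 n + 6 y$)
$\frac{1}{X{\left(-95,E \right)}} = \frac{1}{20 - -80 + 6 \left(-95\right)} = \frac{1}{20 + 80 - 570} = \frac{1}{-470} = - \frac{1}{470}$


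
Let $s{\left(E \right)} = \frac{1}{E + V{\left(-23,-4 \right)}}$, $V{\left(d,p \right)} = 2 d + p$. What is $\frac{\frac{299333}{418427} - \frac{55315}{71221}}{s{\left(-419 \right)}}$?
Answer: $\frac{12785457384}{444787901} \approx 28.745$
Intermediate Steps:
$V{\left(d,p \right)} = p + 2 d$
$s{\left(E \right)} = \frac{1}{-50 + E}$ ($s{\left(E \right)} = \frac{1}{E + \left(-4 + 2 \left(-23\right)\right)} = \frac{1}{E - 50} = \frac{1}{-50 + E}$)
$\frac{\frac{299333}{418427} - \frac{55315}{71221}}{s{\left(-419 \right)}} = \frac{\frac{299333}{418427} - \frac{55315}{71221}}{\frac{1}{-50 - 419}} = \frac{299333 \cdot \frac{1}{418427} - \frac{55315}{71221}}{\frac{1}{-469}} = \frac{\frac{299333}{418427} - \frac{55315}{71221}}{- \frac{1}{469}} = \left(- \frac{1826493912}{29800789367}\right) \left(-469\right) = \frac{12785457384}{444787901}$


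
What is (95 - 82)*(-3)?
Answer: -39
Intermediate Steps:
(95 - 82)*(-3) = 13*(-3) = -39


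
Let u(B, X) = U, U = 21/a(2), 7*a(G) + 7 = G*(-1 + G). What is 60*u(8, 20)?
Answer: -1764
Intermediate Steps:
a(G) = -1 + G*(-1 + G)/7 (a(G) = -1 + (G*(-1 + G))/7 = -1 + G*(-1 + G)/7)
U = -147/5 (U = 21/(-1 - ⅐*2 + (⅐)*2²) = 21/(-1 - 2/7 + (⅐)*4) = 21/(-1 - 2/7 + 4/7) = 21/(-5/7) = 21*(-7/5) = -147/5 ≈ -29.400)
u(B, X) = -147/5
60*u(8, 20) = 60*(-147/5) = -1764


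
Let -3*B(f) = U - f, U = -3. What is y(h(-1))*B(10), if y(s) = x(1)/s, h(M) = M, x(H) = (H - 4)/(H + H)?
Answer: 13/2 ≈ 6.5000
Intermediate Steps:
x(H) = (-4 + H)/(2*H) (x(H) = (-4 + H)/((2*H)) = (-4 + H)*(1/(2*H)) = (-4 + H)/(2*H))
B(f) = 1 + f/3 (B(f) = -(-3 - f)/3 = 1 + f/3)
y(s) = -3/(2*s) (y(s) = ((1/2)*(-4 + 1)/1)/s = ((1/2)*1*(-3))/s = -3/(2*s))
y(h(-1))*B(10) = (-3/2/(-1))*(1 + (1/3)*10) = (-3/2*(-1))*(1 + 10/3) = (3/2)*(13/3) = 13/2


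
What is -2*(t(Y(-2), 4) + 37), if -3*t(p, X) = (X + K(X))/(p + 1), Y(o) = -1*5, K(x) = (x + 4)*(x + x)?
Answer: -256/3 ≈ -85.333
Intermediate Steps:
K(x) = 2*x*(4 + x) (K(x) = (4 + x)*(2*x) = 2*x*(4 + x))
Y(o) = -5
t(p, X) = -(X + 2*X*(4 + X))/(3*(1 + p)) (t(p, X) = -(X + 2*X*(4 + X))/(3*(p + 1)) = -(X + 2*X*(4 + X))/(3*(1 + p)))
-2*(t(Y(-2), 4) + 37) = -2*((⅓)*4*(-9 - 2*4)/(1 - 5) + 37) = -2*((⅓)*4*(-9 - 8)/(-4) + 37) = -2*((⅓)*4*(-¼)*(-17) + 37) = -2*(17/3 + 37) = -2*128/3 = -256/3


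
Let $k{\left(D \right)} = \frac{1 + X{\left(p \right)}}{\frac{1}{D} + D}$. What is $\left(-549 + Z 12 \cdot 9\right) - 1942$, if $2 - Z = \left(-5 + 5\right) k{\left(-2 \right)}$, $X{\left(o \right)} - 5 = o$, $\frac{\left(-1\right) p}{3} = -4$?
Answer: $-2275$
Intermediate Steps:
$p = 12$ ($p = \left(-3\right) \left(-4\right) = 12$)
$X{\left(o \right)} = 5 + o$
$k{\left(D \right)} = \frac{18}{D + \frac{1}{D}}$ ($k{\left(D \right)} = \frac{1 + \left(5 + 12\right)}{\frac{1}{D} + D} = \frac{1 + 17}{D + \frac{1}{D}} = \frac{18}{D + \frac{1}{D}}$)
$Z = 2$ ($Z = 2 - \left(-5 + 5\right) 18 \left(-2\right) \frac{1}{1 + \left(-2\right)^{2}} = 2 - 0 \cdot 18 \left(-2\right) \frac{1}{1 + 4} = 2 - 0 \cdot 18 \left(-2\right) \frac{1}{5} = 2 - 0 \left(- \frac{36}{5}\right) = 2 - 0 = 2 + 0 = 2$)
$\left(-549 + Z 12 \cdot 9\right) - 1942 = \left(-549 + 2 \cdot 12 \cdot 9\right) - 1942 = \left(-549 + 24 \cdot 9\right) - 1942 = \left(-549 + 216\right) - 1942 = -333 - 1942 = -2275$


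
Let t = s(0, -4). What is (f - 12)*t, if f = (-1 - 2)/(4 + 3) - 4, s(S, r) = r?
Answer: 460/7 ≈ 65.714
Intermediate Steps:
f = -31/7 (f = -3/7 - 4 = -31/7 ≈ -4.4286)
t = -4
(f - 12)*t = (-31/7 - 12)*(-4) = -115/7*(-4) = 460/7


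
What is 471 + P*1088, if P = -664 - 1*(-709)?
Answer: 49431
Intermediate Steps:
P = 45 (P = -664 + 709 = 45)
471 + P*1088 = 471 + 45*1088 = 471 + 48960 = 49431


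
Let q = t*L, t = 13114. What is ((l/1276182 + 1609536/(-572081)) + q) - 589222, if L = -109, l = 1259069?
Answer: -1473774805300407779/730079474742 ≈ -2.0187e+6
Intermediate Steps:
q = -1429426 (q = 13114*(-109) = -1429426)
((l/1276182 + 1609536/(-572081)) + q) - 589222 = ((1259069/1276182 + 1609536/(-572081)) - 1429426) - 589222 = ((1259069*(1/1276182) + 1609536*(-1/572081)) - 1429426) - 589222 = ((1259069/1276182 - 1609536/572081) - 1429426) - 589222 = (-1333771418963/730079474742 - 1429426) - 589222 = -1043595917033977055/730079474742 - 589222 = -1473774805300407779/730079474742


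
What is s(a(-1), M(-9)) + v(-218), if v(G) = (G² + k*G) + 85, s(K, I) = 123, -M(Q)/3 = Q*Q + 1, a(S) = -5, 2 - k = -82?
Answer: 29420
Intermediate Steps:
k = 84 (k = 2 - 1*(-82) = 2 + 82 = 84)
M(Q) = -3 - 3*Q² (M(Q) = -3*(Q*Q + 1) = -3*(Q² + 1) = -3*(1 + Q²) = -3 - 3*Q²)
v(G) = 85 + G² + 84*G (v(G) = (G² + 84*G) + 85 = 85 + G² + 84*G)
s(a(-1), M(-9)) + v(-218) = 123 + (85 + (-218)² + 84*(-218)) = 123 + (85 + 47524 - 18312) = 123 + 29297 = 29420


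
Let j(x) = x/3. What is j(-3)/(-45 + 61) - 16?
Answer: -257/16 ≈ -16.063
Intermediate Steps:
j(x) = x/3 (j(x) = x*(⅓) = x/3)
j(-3)/(-45 + 61) - 16 = ((⅓)*(-3))/(-45 + 61) - 16 = -1/16 - 16 = -257/16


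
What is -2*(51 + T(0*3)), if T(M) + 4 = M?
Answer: -94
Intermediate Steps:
T(M) = -4 + M
-2*(51 + T(0*3)) = -2*(51 + (-4 + 0*3)) = -2*(51 + (-4 + 0)) = -2*(51 - 4) = -2*47 = -94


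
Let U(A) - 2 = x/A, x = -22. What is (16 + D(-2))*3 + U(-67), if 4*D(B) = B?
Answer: 6543/134 ≈ 48.828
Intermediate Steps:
D(B) = B/4
U(A) = 2 - 22/A
(16 + D(-2))*3 + U(-67) = (16 + (¼)*(-2))*3 + (2 - 22/(-67)) = (16 - ½)*3 + (2 - 22*(-1/67)) = (31/2)*3 + (2 + 22/67) = 93/2 + 156/67 = 6543/134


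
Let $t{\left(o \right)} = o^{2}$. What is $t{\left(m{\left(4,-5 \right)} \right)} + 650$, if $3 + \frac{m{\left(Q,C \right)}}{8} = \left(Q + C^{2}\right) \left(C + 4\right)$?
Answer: $66186$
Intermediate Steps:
$m{\left(Q,C \right)} = -24 + 8 \left(4 + C\right) \left(Q + C^{2}\right)$ ($m{\left(Q,C \right)} = -24 + 8 \left(Q + C^{2}\right) \left(C + 4\right) = -24 + 8 \left(Q + C^{2}\right) \left(4 + C\right) = -24 + 8 \left(4 + C\right) \left(Q + C^{2}\right)$)
$t{\left(m{\left(4,-5 \right)} \right)} + 650 = \left(-24 + 8 \left(-5\right)^{3} + 32 \cdot 4 + 32 \left(-5\right)^{2} + 8 \left(-5\right) 4\right)^{2} + 650 = \left(-24 + 8 \left(-125\right) + 128 + 32 \cdot 25 - 160\right)^{2} + 650 = \left(-24 - 1000 + 128 + 800 - 160\right)^{2} + 650 = \left(-256\right)^{2} + 650 = 65536 + 650 = 66186$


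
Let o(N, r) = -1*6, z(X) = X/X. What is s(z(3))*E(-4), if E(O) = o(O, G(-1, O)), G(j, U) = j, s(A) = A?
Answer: -6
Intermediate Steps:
z(X) = 1
o(N, r) = -6
E(O) = -6
s(z(3))*E(-4) = 1*(-6) = -6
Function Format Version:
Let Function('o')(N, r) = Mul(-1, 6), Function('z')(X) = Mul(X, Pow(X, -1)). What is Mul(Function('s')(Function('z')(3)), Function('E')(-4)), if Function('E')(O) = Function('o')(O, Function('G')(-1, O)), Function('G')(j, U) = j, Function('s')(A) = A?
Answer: -6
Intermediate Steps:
Function('z')(X) = 1
Function('o')(N, r) = -6
Function('E')(O) = -6
Mul(Function('s')(Function('z')(3)), Function('E')(-4)) = Mul(1, -6) = -6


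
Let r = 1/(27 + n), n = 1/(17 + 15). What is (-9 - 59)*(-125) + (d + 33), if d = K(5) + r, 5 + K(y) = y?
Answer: 7381077/865 ≈ 8533.0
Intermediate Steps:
K(y) = -5 + y
n = 1/32 ≈ 0.031250
r = 32/865 (r = 1/(27 + 1/32) = 1/(865/32) = 32/865 ≈ 0.036994)
d = 32/865 (d = (-5 + 5) + 32/865 = 0 + 32/865 = 32/865 ≈ 0.036994)
(-9 - 59)*(-125) + (d + 33) = (-9 - 59)*(-125) + (32/865 + 33) = -68*(-125) + 28577/865 = 8500 + 28577/865 = 7381077/865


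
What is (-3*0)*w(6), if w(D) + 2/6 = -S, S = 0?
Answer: 0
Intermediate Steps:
w(D) = -⅓ (w(D) = -⅓ - 1*0 = -⅓ + 0 = -⅓)
(-3*0)*w(6) = -3*0*(-⅓) = 0*(-⅓) = 0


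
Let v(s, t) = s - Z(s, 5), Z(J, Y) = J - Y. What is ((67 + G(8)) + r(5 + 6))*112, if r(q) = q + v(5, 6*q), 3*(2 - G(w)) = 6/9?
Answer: 85456/9 ≈ 9495.1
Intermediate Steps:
G(w) = 16/9 (G(w) = 2 - 2/9 = 16/9)
v(s, t) = 5 (v(s, t) = s - (s - 1*5) = s - (s - 5) = s - (-5 + s) = s + (5 - s) = 5)
r(q) = 5 + q (r(q) = q + 5 = 5 + q)
((67 + G(8)) + r(5 + 6))*112 = ((67 + 16/9) + (5 + (5 + 6)))*112 = (619/9 + (5 + 11))*112 = (619/9 + 16)*112 = (763/9)*112 = 85456/9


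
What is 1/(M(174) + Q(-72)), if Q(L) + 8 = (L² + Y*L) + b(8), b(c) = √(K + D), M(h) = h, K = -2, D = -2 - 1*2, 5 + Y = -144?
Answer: 8039/129251045 - I*√6/258502090 ≈ 6.2197e-5 - 9.4757e-9*I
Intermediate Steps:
Y = -149 (Y = -5 - 144 = -149)
D = -4 (D = -2 - 2 = -4)
b(c) = I*√6 (b(c) = √(-2 - 4) = √(-6) = I*√6)
Q(L) = -8 + L² - 149*L + I*√6 (Q(L) = -8 + ((L² - 149*L) + I*√6) = -8 + (L² - 149*L + I*√6) = -8 + L² - 149*L + I*√6)
1/(M(174) + Q(-72)) = 1/(174 + (-8 + (-72)² - 149*(-72) + I*√6)) = 1/(174 + (-8 + 5184 + 10728 + I*√6)) = 1/(174 + (15904 + I*√6)) = 1/(16078 + I*√6)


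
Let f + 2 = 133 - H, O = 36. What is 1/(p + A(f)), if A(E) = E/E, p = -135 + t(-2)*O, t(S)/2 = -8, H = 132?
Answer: -1/710 ≈ -0.0014085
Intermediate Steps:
t(S) = -16 (t(S) = 2*(-8) = -16)
f = -1 (f = -2 + (133 - 1*132) = -2 + (133 - 132) = -2 + 1 = -1)
p = -711 (p = -135 - 16*36 = -135 - 576 = -711)
A(E) = 1
1/(p + A(f)) = 1/(-711 + 1) = 1/(-710) = -1/710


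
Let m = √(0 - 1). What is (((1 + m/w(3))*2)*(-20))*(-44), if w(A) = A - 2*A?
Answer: 1760 - 1760*I/3 ≈ 1760.0 - 586.67*I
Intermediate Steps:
m = I (m = √(-1) = I ≈ 1.0*I)
w(A) = -A
(((1 + m/w(3))*2)*(-20))*(-44) = (((1 + I/((-1*3)))*2)*(-20))*(-44) = (((1 + I/(-3))*2)*(-20))*(-44) = (((1 + I*(-⅓))*2)*(-20))*(-44) = (((1 - I/3)*2)*(-20))*(-44) = ((2 - 2*I/3)*(-20))*(-44) = (-40 + 40*I/3)*(-44) = 1760 - 1760*I/3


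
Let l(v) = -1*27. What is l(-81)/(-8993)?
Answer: 27/8993 ≈ 0.0030023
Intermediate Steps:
l(v) = -27
l(-81)/(-8993) = -27/(-8993) = -27*(-1/8993) = 27/8993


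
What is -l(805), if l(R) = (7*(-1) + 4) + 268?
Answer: -265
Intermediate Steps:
l(R) = 265 (l(R) = (-7 + 4) + 268 = -3 + 268 = 265)
-l(805) = -1*265 = -265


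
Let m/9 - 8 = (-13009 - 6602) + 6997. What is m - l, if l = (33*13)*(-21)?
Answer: -104445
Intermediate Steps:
m = -113454 (m = 72 + 9*((-13009 - 6602) + 6997) = 72 + 9*(-19611 + 6997) = 72 + 9*(-12614) = 72 - 113526 = -113454)
l = -9009 (l = 429*(-21) = -9009)
m - l = -113454 - 1*(-9009) = -113454 + 9009 = -104445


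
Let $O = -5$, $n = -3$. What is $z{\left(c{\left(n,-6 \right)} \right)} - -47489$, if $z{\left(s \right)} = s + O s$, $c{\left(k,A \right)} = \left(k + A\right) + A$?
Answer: $47549$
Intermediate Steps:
$c{\left(k,A \right)} = k + 2 A$ ($c{\left(k,A \right)} = \left(A + k\right) + A = k + 2 A$)
$z{\left(s \right)} = - 4 s$ ($z{\left(s \right)} = s - 5 s = - 4 s$)
$z{\left(c{\left(n,-6 \right)} \right)} - -47489 = - 4 \left(-3 + 2 \left(-6\right)\right) - -47489 = - 4 \left(-3 - 12\right) + 47489 = \left(-4\right) \left(-15\right) + 47489 = 60 + 47489 = 47549$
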